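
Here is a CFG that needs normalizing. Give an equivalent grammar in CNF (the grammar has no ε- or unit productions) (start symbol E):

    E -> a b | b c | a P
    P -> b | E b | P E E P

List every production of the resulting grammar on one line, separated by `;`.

E -> X1 X2 | X2 X3 | X1 P; P -> b | E X2 | P Y1; X1 -> a; X2 -> b; X3 -> c; Y1 -> E Y2; Y2 -> E P

Introduce a nonterminal for each terminal appearing in a rule of length ≥ 2: X1 → a, X2 → b, X3 → c.
Binarize each right-hand side of length ≥ 3 by chaining fresh nonterminals (Y1, Y2, …): affected rules were P → P E E P.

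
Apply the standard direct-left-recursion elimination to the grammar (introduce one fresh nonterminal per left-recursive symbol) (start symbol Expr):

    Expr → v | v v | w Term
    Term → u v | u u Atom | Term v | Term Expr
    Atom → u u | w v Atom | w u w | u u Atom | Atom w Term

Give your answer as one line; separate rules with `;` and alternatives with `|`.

Left recursion appears on Term, Atom.
For Term: α = {v, Expr}, β = {u v, u u Atom}. Rewrite as Term → β Term1 and Term1 → α Term1 | ε.
For Atom: α = {w Term}, β = {u u, w v Atom, w u w, u u Atom}. Rewrite as Atom → β Atom1 and Atom1 → α Atom1 | ε.

Expr → v | v v | w Term; Term → u v Term1 | u u Atom Term1; Atom → u u Atom1 | w v Atom Atom1 | w u w Atom1 | u u Atom Atom1; Term1 → v Term1 | Expr Term1 | ε; Atom1 → w Term Atom1 | ε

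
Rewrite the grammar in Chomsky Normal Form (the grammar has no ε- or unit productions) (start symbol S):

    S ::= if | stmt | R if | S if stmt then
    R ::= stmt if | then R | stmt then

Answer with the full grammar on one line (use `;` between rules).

S ::= if | stmt | R X1 | S Y1; R ::= X2 X1 | X3 R | X2 X3; X1 ::= if; X2 ::= stmt; X3 ::= then; Y1 ::= X1 Y2; Y2 ::= X2 X3

Introduce a nonterminal for each terminal appearing in a rule of length ≥ 2: X1 → if, X2 → stmt, X3 → then.
Binarize each right-hand side of length ≥ 3 by chaining fresh nonterminals (Y1, Y2, …): affected rules were S → S X1 X2 X3.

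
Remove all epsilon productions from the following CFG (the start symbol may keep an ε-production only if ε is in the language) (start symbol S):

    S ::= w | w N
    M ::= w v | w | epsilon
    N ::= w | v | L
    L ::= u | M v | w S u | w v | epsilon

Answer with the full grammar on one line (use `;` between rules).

The nullable symbols are {L, M, N}.
ε ∉ L(G), so no ε-production is kept.
Add the nullable-subset variants: L → M v gives M v | v.

S ::= w | w N; M ::= w v | w; N ::= w | v | L; L ::= u | M v | v | w S u | w v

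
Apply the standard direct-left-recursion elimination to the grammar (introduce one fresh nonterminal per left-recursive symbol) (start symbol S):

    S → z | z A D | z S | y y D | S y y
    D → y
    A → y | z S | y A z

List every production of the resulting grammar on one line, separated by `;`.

S is directly left-recursive.
For S: α = {y y}, β = {z, z A D, z S, y y D}. Rewrite as S → β S' and S' → α S' | ε.

S → z S' | z A D S' | z S S' | y y D S'; D → y; A → y | z S | y A z; S' → y y S' | ε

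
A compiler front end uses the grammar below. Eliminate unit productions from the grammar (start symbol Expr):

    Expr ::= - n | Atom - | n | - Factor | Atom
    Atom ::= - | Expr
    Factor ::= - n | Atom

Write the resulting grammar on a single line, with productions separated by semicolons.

Expr ::= - | - n | Atom - | n | - Factor; Atom ::= - | - n | Atom - | n | - Factor; Factor ::= - | - n | Atom - | n | - Factor

Unit pairs: Atom ⇒* {Expr}; Expr ⇒* {Atom}; Factor ⇒* {Atom, Expr}.
Replace each nonterminal's rules with the union of the non-unit rules of every nonterminal it unit-derives.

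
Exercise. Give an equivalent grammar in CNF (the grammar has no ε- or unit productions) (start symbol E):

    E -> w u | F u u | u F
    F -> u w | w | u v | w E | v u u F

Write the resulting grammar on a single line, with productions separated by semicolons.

Introduce a nonterminal for each terminal appearing in a rule of length ≥ 2: X1 → w, X2 → u, X3 → v.
Binarize each right-hand side of length ≥ 3 by chaining fresh nonterminals (Y1, Y2, …): affected rules were E → F X2 X2; F → X3 X2 X2 F.

E -> X1 X2 | F Y1 | X2 F; F -> X2 X1 | w | X2 X3 | X1 E | X3 Y2; X1 -> w; X2 -> u; X3 -> v; Y1 -> X2 X2; Y2 -> X2 Y3; Y3 -> X2 F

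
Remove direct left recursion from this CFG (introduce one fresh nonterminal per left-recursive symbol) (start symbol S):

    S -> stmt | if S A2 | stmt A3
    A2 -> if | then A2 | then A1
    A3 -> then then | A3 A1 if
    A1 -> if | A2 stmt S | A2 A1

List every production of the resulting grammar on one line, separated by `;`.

A3 is directly left-recursive.
For A3: α = {A1 if}, β = {then then}. Rewrite as A3 → β A3' and A3' → α A3' | ε.

S -> stmt | if S A2 | stmt A3; A2 -> if | then A2 | then A1; A3 -> then then A3'; A1 -> if | A2 stmt S | A2 A1; A3' -> A1 if A3' | ε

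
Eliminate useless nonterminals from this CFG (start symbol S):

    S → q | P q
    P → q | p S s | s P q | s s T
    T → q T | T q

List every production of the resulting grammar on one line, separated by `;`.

S → q | P q; P → q | p S s | s P q

Generating nonterminals: {P, S}.
Reachable from S after that: {P, S}.
Removed useless symbols: {T} and every production mentioning them.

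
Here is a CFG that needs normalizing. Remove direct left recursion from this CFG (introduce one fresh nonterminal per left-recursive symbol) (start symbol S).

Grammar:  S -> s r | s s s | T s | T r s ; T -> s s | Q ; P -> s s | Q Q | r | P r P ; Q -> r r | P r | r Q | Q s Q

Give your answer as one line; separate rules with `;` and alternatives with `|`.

Left recursion appears on P, Q.
For P: α = {r P}, β = {s s, Q Q, r}. Rewrite as P → β P' and P' → α P' | ε.
For Q: α = {s Q}, β = {r r, P r, r Q}. Rewrite as Q → β Q' and Q' → α Q' | ε.

S -> s r | s s s | T s | T r s; T -> s s | Q; P -> s s P' | Q Q P' | r P'; Q -> r r Q' | P r Q' | r Q Q'; P' -> r P P' | ε; Q' -> s Q Q' | ε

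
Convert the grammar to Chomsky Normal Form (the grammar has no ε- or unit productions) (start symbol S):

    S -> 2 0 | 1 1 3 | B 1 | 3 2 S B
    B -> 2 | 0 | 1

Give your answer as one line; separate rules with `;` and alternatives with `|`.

Introduce a nonterminal for each terminal appearing in a rule of length ≥ 2: X1 → 2, X2 → 0, X3 → 1, X4 → 3.
Binarize each right-hand side of length ≥ 3 by chaining fresh nonterminals (Y1, Y2, …): affected rules were S → X3 X3 X4; S → X4 X1 S B.

S -> X1 X2 | X3 Y1 | B X3 | X4 Y2; B -> 2 | 0 | 1; X1 -> 2; X2 -> 0; X3 -> 1; X4 -> 3; Y1 -> X3 X4; Y2 -> X1 Y3; Y3 -> S B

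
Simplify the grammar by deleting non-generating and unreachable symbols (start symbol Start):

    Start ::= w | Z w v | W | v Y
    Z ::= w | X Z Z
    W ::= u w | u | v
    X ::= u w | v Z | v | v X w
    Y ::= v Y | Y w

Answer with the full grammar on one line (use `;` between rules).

Generating nonterminals: {Start, W, X, Z}.
Reachable from Start after that: {Start, W, X, Z}.
Removed useless symbols: {Y} and every production mentioning them.

Start ::= w | Z w v | W; Z ::= w | X Z Z; W ::= u w | u | v; X ::= u w | v Z | v | v X w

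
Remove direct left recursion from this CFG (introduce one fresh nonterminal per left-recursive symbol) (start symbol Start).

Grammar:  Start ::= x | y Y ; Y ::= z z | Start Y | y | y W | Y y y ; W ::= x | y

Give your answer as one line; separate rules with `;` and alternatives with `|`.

Start ::= x | y Y; Y ::= z z Y1 | Start Y Y1 | y Y1 | y W Y1; W ::= x | y; Y1 ::= y y Y1 | eps

Left recursion appears on Y.
For Y: α = {y y}, β = {z z, Start Y, y, y W}. Rewrite as Y → β Y1 and Y1 → α Y1 | ε.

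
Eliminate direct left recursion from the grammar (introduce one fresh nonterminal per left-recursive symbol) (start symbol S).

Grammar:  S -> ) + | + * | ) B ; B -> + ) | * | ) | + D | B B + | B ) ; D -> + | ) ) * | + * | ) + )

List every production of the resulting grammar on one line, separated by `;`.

B is directly left-recursive.
For B: α = {B +, )}, β = {+ ), *, ), + D}. Rewrite as B → β B' and B' → α B' | ε.

S -> ) + | + * | ) B; B -> + ) B' | * B' | ) B' | + D B'; D -> + | ) ) * | + * | ) + ); B' -> B + B' | ) B' | ε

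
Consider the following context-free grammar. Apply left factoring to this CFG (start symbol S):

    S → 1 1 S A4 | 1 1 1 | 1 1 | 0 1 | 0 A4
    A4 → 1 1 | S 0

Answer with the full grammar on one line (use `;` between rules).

S has alternatives sharing prefix '1 1': factor to S → 1 1 S' with S' → S A4 | 1 | ε.
S has alternatives sharing prefix '0': factor to S → 0 S'' with S'' → 1 | A4.

S → 1 1 S' | 0 S''; A4 → 1 1 | S 0; S' → S A4 | 1 | eps; S'' → 1 | A4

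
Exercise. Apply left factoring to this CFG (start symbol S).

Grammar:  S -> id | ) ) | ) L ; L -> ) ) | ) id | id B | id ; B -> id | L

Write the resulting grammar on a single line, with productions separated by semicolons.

S has alternatives sharing prefix ')': factor to S → ) S' with S' → ) | L.
L has alternatives sharing prefix ')': factor to L → ) L' with L' → ) | id.
L has alternatives sharing prefix 'id': factor to L → id L'' with L'' → B | ε.

S -> id | ) S'; L -> ) L' | id L''; B -> id | L; S' -> ) | L; L' -> ) | id; L'' -> B | ε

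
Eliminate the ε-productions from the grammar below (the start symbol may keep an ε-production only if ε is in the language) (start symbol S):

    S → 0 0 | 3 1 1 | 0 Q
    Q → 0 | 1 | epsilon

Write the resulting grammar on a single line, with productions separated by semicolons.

S → 0 0 | 3 1 1 | 0 Q | 0; Q → 0 | 1

Nullable nonterminals: {Q}.
ε ∉ L(G), so no ε-production is kept.
Expand every rule over subsets of its nullable positions: S → 0 Q gives 0 Q | 0.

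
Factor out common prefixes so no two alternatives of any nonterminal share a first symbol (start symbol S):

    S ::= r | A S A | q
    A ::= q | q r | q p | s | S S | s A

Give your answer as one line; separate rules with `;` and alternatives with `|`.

S ::= r | A S A | q; A ::= S S | q A' | s A''; A' ::= ε | r | p; A'' ::= ε | A

A has alternatives sharing prefix 'q': factor to A → q A' with A' → ε | r | p.
A has alternatives sharing prefix 's': factor to A → s A'' with A'' → ε | A.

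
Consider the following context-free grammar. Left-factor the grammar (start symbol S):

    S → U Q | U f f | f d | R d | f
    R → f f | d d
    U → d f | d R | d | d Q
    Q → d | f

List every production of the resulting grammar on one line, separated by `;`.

S has alternatives sharing prefix 'U': factor to S → U S' with S' → Q | f f.
S has alternatives sharing prefix 'f': factor to S → f S'' with S'' → d | ε.
U has alternatives sharing prefix 'd': factor to U → d U' with U' → f | R | ε | Q.

S → R d | U S' | f S''; R → f f | d d; U → d U'; Q → d | f; S' → Q | f f; S'' → d | eps; U' → f | R | eps | Q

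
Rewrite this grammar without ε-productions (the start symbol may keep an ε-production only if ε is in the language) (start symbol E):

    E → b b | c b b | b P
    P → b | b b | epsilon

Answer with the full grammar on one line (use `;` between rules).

Nullable nonterminals: {P}.
ε ∉ L(G), so no ε-production is kept.
Add the nullable-subset variants: E → b P gives b P | b.

E → b b | c b b | b P | b; P → b | b b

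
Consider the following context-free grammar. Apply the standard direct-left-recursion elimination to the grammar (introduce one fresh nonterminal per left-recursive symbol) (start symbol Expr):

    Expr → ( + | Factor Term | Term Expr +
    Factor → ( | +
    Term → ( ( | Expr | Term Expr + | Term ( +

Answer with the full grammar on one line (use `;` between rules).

Expr → ( + | Factor Term | Term Expr +; Factor → ( | +; Term → ( ( Term1 | Expr Term1; Term1 → Expr + Term1 | ( + Term1 | ε

Left recursion appears on Term.
For Term: α = {Expr +, ( +}, β = {( (, Expr}. Rewrite as Term → β Term1 and Term1 → α Term1 | ε.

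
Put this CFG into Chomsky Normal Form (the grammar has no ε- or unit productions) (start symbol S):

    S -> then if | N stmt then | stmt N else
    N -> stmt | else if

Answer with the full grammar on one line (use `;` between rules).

S -> X1 X2 | N Y1 | X3 Y2; N -> stmt | X4 X2; X1 -> then; X2 -> if; X3 -> stmt; X4 -> else; Y1 -> X3 X1; Y2 -> N X4

Introduce a nonterminal for each terminal appearing in a rule of length ≥ 2: X1 → then, X2 → if, X3 → stmt, X4 → else.
Binarize each right-hand side of length ≥ 3 by chaining fresh nonterminals (Y1, Y2, …): affected rules were S → N X3 X1; S → X3 N X4.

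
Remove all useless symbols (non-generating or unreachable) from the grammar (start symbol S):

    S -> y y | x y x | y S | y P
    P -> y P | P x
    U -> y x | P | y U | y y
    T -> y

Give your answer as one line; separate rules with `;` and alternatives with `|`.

Generating nonterminals: {S, T, U}.
Reachable from S after that: {S}.
Removed useless symbols: {P, T, U} and every production mentioning them.

S -> y y | x y x | y S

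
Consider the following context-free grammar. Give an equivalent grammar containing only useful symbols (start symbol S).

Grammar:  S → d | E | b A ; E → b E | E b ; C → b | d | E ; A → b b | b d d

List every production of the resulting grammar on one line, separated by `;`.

S → d | b A; A → b b | b d d

Generating nonterminals: {A, C, S}.
Reachable from S after that: {A, S}.
Removed useless symbols: {C, E} and every production mentioning them.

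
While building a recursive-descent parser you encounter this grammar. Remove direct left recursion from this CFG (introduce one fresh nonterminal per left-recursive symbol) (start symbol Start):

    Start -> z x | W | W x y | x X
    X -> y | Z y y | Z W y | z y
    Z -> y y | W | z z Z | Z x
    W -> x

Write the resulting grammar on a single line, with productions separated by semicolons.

Left recursion appears on Z.
For Z: α = {x}, β = {y y, W, z z Z}. Rewrite as Z → β Z1 and Z1 → α Z1 | ε.

Start -> z x | W | W x y | x X; X -> y | Z y y | Z W y | z y; Z -> y y Z1 | W Z1 | z z Z Z1; W -> x; Z1 -> x Z1 | ε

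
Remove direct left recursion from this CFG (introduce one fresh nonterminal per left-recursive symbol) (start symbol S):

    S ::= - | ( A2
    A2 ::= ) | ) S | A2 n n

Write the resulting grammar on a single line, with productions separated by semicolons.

A2 is directly left-recursive.
For A2: α = {n n}, β = {), ) S}. Rewrite as A2 → β A2' and A2' → α A2' | ε.

S ::= - | ( A2; A2 ::= ) A2' | ) S A2'; A2' ::= n n A2' | eps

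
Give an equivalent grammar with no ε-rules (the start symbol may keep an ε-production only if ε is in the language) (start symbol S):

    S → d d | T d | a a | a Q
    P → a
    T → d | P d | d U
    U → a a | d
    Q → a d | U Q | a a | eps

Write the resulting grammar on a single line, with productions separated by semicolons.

S → d d | T d | a a | a Q | a; P → a; T → d | P d | d U; U → a a | d; Q → a d | U Q | U | a a

Nullable nonterminals: {Q}.
ε ∉ L(G), so no ε-production is kept.
Add the nullable-subset variants: S → a Q gives a Q | a. Q → U Q gives U Q | U.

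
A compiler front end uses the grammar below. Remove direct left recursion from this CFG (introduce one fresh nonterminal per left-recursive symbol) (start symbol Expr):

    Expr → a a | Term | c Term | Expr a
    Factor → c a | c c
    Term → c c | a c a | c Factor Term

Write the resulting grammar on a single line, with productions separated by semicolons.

Expr → a a Expr1 | Term Expr1 | c Term Expr1; Factor → c a | c c; Term → c c | a c a | c Factor Term; Expr1 → a Expr1 | ε

Left recursion appears on Expr.
For Expr: α = {a}, β = {a a, Term, c Term}. Rewrite as Expr → β Expr1 and Expr1 → α Expr1 | ε.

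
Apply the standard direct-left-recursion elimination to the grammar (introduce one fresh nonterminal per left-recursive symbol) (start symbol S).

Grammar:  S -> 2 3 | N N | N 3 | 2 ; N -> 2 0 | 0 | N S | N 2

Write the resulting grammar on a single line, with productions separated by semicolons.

Directly left-recursive nonterminal: N.
For N: α = {S, 2}, β = {2 0, 0}. Rewrite as N → β N' and N' → α N' | ε.

S -> 2 3 | N N | N 3 | 2; N -> 2 0 N' | 0 N'; N' -> S N' | 2 N' | ε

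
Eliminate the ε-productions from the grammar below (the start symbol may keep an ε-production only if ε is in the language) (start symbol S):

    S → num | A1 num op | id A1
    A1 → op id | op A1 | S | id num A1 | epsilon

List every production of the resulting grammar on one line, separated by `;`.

The nullable symbols are {A1}.
ε ∉ L(G), so no ε-production is kept.
Add the nullable-subset variants: S → A1 num op gives A1 num op | num op. S → id A1 gives id A1 | id. A1 → op A1 gives op A1 | op. A1 → id num A1 gives id num A1 | id num.

S → num | A1 num op | num op | id A1 | id; A1 → op id | op A1 | op | S | id num A1 | id num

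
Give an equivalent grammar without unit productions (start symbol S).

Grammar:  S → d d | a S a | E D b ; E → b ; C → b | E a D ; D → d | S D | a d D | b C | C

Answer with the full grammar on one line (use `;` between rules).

Unit pairs: D ⇒* {C}.
For every A with A ⇒* B via unit rules, add B's non-unit alternatives to A; then delete every rule of the form X → Y.

S → d d | a S a | E D b; E → b; C → b | E a D; D → b | E a D | d | S D | a d D | b C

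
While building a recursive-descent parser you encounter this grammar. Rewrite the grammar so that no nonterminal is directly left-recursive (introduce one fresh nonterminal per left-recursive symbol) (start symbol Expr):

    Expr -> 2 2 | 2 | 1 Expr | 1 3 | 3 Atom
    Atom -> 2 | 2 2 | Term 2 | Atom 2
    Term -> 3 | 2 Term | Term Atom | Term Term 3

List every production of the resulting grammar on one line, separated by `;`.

Directly left-recursive nonterminals: Atom, Term.
For Atom: α = {2}, β = {2, 2 2, Term 2}. Rewrite as Atom → β Atom1 and Atom1 → α Atom1 | ε.
For Term: α = {Atom, Term 3}, β = {3, 2 Term}. Rewrite as Term → β Term1 and Term1 → α Term1 | ε.

Expr -> 2 2 | 2 | 1 Expr | 1 3 | 3 Atom; Atom -> 2 Atom1 | 2 2 Atom1 | Term 2 Atom1; Term -> 3 Term1 | 2 Term Term1; Atom1 -> 2 Atom1 | ε; Term1 -> Atom Term1 | Term 3 Term1 | ε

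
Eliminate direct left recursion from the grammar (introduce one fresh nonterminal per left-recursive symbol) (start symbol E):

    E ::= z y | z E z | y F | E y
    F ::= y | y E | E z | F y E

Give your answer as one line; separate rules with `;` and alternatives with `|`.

E ::= z y E' | z E z E' | y F E'; F ::= y F' | y E F' | E z F'; E' ::= y E' | epsilon; F' ::= y E F' | epsilon

E, F are directly left-recursive.
For E: α = {y}, β = {z y, z E z, y F}. Rewrite as E → β E' and E' → α E' | ε.
For F: α = {y E}, β = {y, y E, E z}. Rewrite as F → β F' and F' → α F' | ε.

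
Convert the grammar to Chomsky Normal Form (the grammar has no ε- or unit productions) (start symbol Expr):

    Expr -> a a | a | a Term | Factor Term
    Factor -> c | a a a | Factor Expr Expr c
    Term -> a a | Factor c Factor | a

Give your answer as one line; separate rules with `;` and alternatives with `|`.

Introduce a nonterminal for each terminal appearing in a rule of length ≥ 2: X1 → a, X2 → c.
Binarize each right-hand side of length ≥ 3 by chaining fresh nonterminals (Y1, Y2, …): affected rules were Factor → X1 X1 X1; Factor → Factor Expr Expr X2; Term → Factor X2 Factor.

Expr -> X1 X1 | a | X1 Term | Factor Term; Factor -> c | X1 Y1 | Factor Y2; Term -> X1 X1 | Factor Y4 | a; X1 -> a; X2 -> c; Y1 -> X1 X1; Y2 -> Expr Y3; Y3 -> Expr X2; Y4 -> X2 Factor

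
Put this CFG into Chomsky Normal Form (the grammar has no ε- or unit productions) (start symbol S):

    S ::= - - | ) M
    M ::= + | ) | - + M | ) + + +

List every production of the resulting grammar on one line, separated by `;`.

S ::= X1 X1 | X2 M; M ::= + | ) | X1 Y1 | X2 Y2; X1 ::= -; X2 ::= ); X3 ::= +; Y1 ::= X3 M; Y2 ::= X3 Y3; Y3 ::= X3 X3

Introduce a nonterminal for each terminal appearing in a rule of length ≥ 2: X1 → -, X2 → ), X3 → +.
Binarize each right-hand side of length ≥ 3 by chaining fresh nonterminals (Y1, Y2, …): affected rules were M → X1 X3 M; M → X2 X3 X3 X3.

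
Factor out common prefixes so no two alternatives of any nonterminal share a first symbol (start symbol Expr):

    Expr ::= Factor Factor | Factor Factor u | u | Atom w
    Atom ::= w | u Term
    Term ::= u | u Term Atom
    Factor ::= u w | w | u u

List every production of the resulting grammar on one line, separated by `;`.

Expr ::= u | Atom w | Factor Factor Expr1; Atom ::= w | u Term; Term ::= u Term1; Factor ::= w | u Factor1; Expr1 ::= eps | u; Term1 ::= eps | Term Atom; Factor1 ::= w | u

Expr has alternatives sharing prefix 'Factor Factor': factor to Expr → Factor Factor Expr1 with Expr1 → ε | u.
Term has alternatives sharing prefix 'u': factor to Term → u Term1 with Term1 → ε | Term Atom.
Factor has alternatives sharing prefix 'u': factor to Factor → u Factor1 with Factor1 → w | u.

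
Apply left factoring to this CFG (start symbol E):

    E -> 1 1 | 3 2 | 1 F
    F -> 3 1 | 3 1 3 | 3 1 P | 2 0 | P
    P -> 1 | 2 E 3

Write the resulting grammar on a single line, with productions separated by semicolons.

E -> 3 2 | 1 E'; F -> 2 0 | P | 3 1 F'; P -> 1 | 2 E 3; E' -> 1 | F; F' -> ε | 3 | P

E has alternatives sharing prefix '1': factor to E → 1 E' with E' → 1 | F.
F has alternatives sharing prefix '3 1': factor to F → 3 1 F' with F' → ε | 3 | P.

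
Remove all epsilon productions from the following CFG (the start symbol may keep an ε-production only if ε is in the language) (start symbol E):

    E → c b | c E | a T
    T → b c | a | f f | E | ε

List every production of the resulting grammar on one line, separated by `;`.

E → c b | c E | a T | a; T → b c | a | f f | E

The nullable symbols are {T}.
ε ∉ L(G), so no ε-production is kept.
Expand every rule over subsets of its nullable positions: E → a T gives a T | a.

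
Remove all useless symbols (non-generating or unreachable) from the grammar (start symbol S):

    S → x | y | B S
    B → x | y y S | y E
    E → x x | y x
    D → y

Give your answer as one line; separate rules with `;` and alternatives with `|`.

Generating nonterminals: {B, D, E, S}.
Reachable from S after that: {B, E, S}.
Removed useless symbols: {D} and every production mentioning them.

S → x | y | B S; B → x | y y S | y E; E → x x | y x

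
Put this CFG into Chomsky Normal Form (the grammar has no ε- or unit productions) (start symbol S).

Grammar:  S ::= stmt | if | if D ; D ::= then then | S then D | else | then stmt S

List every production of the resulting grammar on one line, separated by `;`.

Introduce a nonterminal for each terminal appearing in a rule of length ≥ 2: X1 → if, X2 → then, X3 → stmt.
Binarize each right-hand side of length ≥ 3 by chaining fresh nonterminals (Y1, Y2, …): affected rules were D → S X2 D; D → X2 X3 S.

S ::= stmt | if | X1 D; D ::= X2 X2 | S Y1 | else | X2 Y2; X1 ::= if; X2 ::= then; X3 ::= stmt; Y1 ::= X2 D; Y2 ::= X3 S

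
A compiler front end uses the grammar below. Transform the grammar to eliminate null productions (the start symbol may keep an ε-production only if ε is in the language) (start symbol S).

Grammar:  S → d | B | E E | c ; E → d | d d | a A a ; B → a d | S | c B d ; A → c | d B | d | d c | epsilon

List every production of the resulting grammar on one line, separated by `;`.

Nullable nonterminals: {A}.
ε ∉ L(G), so no ε-production is kept.
Add the nullable-subset variants: E → a A a gives a A a | a a.

S → d | B | E E | c; E → d | d d | a A a | a a; B → a d | S | c B d; A → c | d B | d | d c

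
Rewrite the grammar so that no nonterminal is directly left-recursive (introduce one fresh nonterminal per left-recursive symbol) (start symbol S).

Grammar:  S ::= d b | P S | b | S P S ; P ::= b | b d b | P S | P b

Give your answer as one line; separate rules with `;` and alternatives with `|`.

Left recursion appears on S, P.
For S: α = {P S}, β = {d b, P S, b}. Rewrite as S → β S' and S' → α S' | ε.
For P: α = {S, b}, β = {b, b d b}. Rewrite as P → β P' and P' → α P' | ε.

S ::= d b S' | P S S' | b S'; P ::= b P' | b d b P'; S' ::= P S S' | ε; P' ::= S P' | b P' | ε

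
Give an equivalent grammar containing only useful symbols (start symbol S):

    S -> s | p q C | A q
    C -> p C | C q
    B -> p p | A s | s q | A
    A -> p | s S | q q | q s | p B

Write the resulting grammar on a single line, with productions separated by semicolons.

Generating nonterminals: {A, B, S}.
Reachable from S after that: {A, B, S}.
Removed useless symbols: {C} and every production mentioning them.

S -> s | A q; B -> p p | A s | s q | A; A -> p | s S | q q | q s | p B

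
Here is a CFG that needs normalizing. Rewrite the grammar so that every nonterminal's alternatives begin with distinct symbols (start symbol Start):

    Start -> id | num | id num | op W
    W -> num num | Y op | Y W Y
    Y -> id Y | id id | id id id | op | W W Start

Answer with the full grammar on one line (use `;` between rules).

Start -> num | op W | id Start1; W -> num num | Y W1; Y -> op | W W Start | id Y1; Start1 -> ε | num; W1 -> op | W Y; Y1 -> Y | id Y11; Y11 -> ε | id

Start has alternatives sharing prefix 'id': factor to Start → id Start1 with Start1 → ε | num.
W has alternatives sharing prefix 'Y': factor to W → Y W1 with W1 → op | W Y.
Y has alternatives sharing prefix 'id': factor to Y → id Y1 with Y1 → Y | id | id id.
Y1 has alternatives sharing prefix 'id': factor to Y1 → id Y11 with Y11 → ε | id.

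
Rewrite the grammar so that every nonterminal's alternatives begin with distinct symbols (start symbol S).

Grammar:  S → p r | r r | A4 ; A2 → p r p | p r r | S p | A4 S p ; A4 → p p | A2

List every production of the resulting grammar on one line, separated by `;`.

A2 has alternatives sharing prefix 'p r': factor to A2 → p r A2' with A2' → p | r.

S → p r | r r | A4; A2 → S p | A4 S p | p r A2'; A4 → p p | A2; A2' → p | r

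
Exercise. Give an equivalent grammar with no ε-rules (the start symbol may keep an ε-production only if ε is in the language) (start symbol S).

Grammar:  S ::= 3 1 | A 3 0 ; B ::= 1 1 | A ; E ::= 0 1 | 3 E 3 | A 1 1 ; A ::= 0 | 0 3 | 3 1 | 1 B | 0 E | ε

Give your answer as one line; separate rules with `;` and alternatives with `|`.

Nullable set = {A, B}.
ε ∉ L(G), so no ε-production is kept.
Expand every rule over subsets of its nullable positions: S → A 3 0 gives A 3 0 | 3 0. E → A 1 1 gives A 1 1 | 1 1. A → 1 B gives 1 B | 1.

S ::= 3 1 | A 3 0 | 3 0; B ::= 1 1 | A; E ::= 0 1 | 3 E 3 | A 1 1 | 1 1; A ::= 0 | 0 3 | 3 1 | 1 B | 1 | 0 E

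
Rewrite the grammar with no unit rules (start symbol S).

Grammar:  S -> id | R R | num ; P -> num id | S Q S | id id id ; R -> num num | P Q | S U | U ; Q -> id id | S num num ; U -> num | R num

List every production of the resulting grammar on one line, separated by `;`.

S -> id | R R | num; P -> num id | S Q S | id id id; R -> num | R num | num num | P Q | S U; Q -> id id | S num num; U -> num | R num

Unit pairs: R ⇒* {U}.
Replace each nonterminal's rules with the union of the non-unit rules of every nonterminal it unit-derives.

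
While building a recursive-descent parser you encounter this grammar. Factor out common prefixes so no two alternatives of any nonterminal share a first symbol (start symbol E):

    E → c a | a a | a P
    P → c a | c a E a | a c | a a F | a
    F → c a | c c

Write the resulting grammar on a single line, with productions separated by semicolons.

E has alternatives sharing prefix 'a': factor to E → a E' with E' → a | P.
P has alternatives sharing prefix 'a': factor to P → a P' with P' → c | a F | ε.
P has alternatives sharing prefix 'c a': factor to P → c a P'' with P'' → ε | E a.
F has alternatives sharing prefix 'c': factor to F → c F' with F' → a | c.

E → c a | a E'; P → a P' | c a P''; F → c F'; E' → a | P; P' → c | a F | epsilon; P'' → epsilon | E a; F' → a | c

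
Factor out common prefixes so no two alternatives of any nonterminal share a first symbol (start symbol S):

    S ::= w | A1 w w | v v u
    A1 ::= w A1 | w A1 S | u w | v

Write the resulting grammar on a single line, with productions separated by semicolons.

A1 has alternatives sharing prefix 'w A1': factor to A1 → w A1 A1' with A1' → ε | S.

S ::= w | A1 w w | v v u; A1 ::= u w | v | w A1 A1'; A1' ::= ε | S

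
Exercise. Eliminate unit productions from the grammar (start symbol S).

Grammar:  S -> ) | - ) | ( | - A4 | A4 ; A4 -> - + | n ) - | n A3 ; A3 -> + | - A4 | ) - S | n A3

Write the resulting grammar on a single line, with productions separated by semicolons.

Unit pairs: S ⇒* {A4}.
For each unit pair (A, B), copy every non-unit production of B to A, then drop all unit productions.

S -> - + | n ) - | n A3 | ) | - ) | ( | - A4; A4 -> - + | n ) - | n A3; A3 -> + | - A4 | ) - S | n A3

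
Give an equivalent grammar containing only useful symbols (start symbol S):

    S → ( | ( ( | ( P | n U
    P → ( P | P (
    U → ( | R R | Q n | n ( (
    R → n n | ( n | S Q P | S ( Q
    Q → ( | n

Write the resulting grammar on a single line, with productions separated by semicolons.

S → ( | ( ( | n U; U → ( | R R | Q n | n ( (; R → n n | ( n | S ( Q; Q → ( | n

Generating nonterminals: {Q, R, S, U}.
Reachable from S after that: {Q, R, S, U}.
Removed useless symbols: {P} and every production mentioning them.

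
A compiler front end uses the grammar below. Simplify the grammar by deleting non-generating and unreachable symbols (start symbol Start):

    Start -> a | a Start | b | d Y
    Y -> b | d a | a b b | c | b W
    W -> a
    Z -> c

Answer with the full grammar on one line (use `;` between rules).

Generating nonterminals: {Start, W, Y, Z}.
Reachable from Start after that: {Start, W, Y}.
Removed useless symbols: {Z} and every production mentioning them.

Start -> a | a Start | b | d Y; Y -> b | d a | a b b | c | b W; W -> a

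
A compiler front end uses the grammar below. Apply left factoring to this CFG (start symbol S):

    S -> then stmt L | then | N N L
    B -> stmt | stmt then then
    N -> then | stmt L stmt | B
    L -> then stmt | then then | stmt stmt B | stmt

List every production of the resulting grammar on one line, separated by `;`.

S -> N N L | then S'; B -> stmt B'; N -> then | stmt L stmt | B; L -> then L' | stmt L''; S' -> stmt L | ε; B' -> ε | then then; L' -> stmt | then; L'' -> stmt B | ε

S has alternatives sharing prefix 'then': factor to S → then S' with S' → stmt L | ε.
B has alternatives sharing prefix 'stmt': factor to B → stmt B' with B' → ε | then then.
L has alternatives sharing prefix 'then': factor to L → then L' with L' → stmt | then.
L has alternatives sharing prefix 'stmt': factor to L → stmt L'' with L'' → stmt B | ε.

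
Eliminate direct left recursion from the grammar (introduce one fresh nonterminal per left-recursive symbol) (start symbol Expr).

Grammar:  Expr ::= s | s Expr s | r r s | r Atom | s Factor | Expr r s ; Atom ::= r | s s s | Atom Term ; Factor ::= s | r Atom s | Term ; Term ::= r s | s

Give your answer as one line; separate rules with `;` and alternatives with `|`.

Expr ::= s Expr1 | s Expr s Expr1 | r r s Expr1 | r Atom Expr1 | s Factor Expr1; Atom ::= r Atom1 | s s s Atom1; Factor ::= s | r Atom s | Term; Term ::= r s | s; Expr1 ::= r s Expr1 | ε; Atom1 ::= Term Atom1 | ε

Left recursion appears on Expr, Atom.
For Expr: α = {r s}, β = {s, s Expr s, r r s, r Atom, s Factor}. Rewrite as Expr → β Expr1 and Expr1 → α Expr1 | ε.
For Atom: α = {Term}, β = {r, s s s}. Rewrite as Atom → β Atom1 and Atom1 → α Atom1 | ε.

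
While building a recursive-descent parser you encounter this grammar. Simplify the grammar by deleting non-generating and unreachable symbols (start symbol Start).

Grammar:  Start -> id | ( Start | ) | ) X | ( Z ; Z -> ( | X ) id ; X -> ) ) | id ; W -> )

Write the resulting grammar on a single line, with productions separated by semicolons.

Start -> id | ( Start | ) | ) X | ( Z; Z -> ( | X ) id; X -> ) ) | id

Generating nonterminals: {Start, W, X, Z}.
Reachable from Start after that: {Start, X, Z}.
Removed useless symbols: {W} and every production mentioning them.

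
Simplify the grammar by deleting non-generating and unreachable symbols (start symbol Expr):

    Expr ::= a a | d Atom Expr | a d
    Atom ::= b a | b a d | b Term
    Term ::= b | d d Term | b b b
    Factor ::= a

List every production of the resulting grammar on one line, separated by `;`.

Generating nonterminals: {Atom, Expr, Factor, Term}.
Reachable from Expr after that: {Atom, Expr, Term}.
Removed useless symbols: {Factor} and every production mentioning them.

Expr ::= a a | d Atom Expr | a d; Atom ::= b a | b a d | b Term; Term ::= b | d d Term | b b b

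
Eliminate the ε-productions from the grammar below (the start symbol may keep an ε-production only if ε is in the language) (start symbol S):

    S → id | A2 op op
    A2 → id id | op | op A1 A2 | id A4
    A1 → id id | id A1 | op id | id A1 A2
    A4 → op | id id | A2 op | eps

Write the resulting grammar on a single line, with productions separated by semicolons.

S → id | A2 op op; A2 → id id | op | op A1 A2 | id A4 | id; A1 → id id | id A1 | op id | id A1 A2; A4 → op | id id | A2 op

Nullable nonterminals: {A4}.
ε ∉ L(G), so no ε-production is kept.
Expand every rule over subsets of its nullable positions: A2 → id A4 gives id A4 | id.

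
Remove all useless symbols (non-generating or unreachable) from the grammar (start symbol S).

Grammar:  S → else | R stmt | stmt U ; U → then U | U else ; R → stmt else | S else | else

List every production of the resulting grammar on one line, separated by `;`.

Generating nonterminals: {R, S}.
Reachable from S after that: {R, S}.
Removed useless symbols: {U} and every production mentioning them.

S → else | R stmt; R → stmt else | S else | else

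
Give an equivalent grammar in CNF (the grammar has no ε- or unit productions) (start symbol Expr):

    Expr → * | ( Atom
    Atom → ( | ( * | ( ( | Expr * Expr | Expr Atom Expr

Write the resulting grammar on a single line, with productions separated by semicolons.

Expr → * | X1 Atom; Atom → ( | X1 X2 | X1 X1 | Expr Y1 | Expr Y2; X1 → (; X2 → *; Y1 → X2 Expr; Y2 → Atom Expr

Introduce a nonterminal for each terminal appearing in a rule of length ≥ 2: X1 → (, X2 → *.
Binarize each right-hand side of length ≥ 3 by chaining fresh nonterminals (Y1, Y2, …): affected rules were Atom → Expr X2 Expr; Atom → Expr Atom Expr.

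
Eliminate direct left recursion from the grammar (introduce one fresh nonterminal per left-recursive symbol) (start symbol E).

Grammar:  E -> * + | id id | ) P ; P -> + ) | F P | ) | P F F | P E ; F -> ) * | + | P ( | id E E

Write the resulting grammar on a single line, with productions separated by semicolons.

Directly left-recursive nonterminal: P.
For P: α = {F F, E}, β = {+ ), F P, )}. Rewrite as P → β P' and P' → α P' | ε.

E -> * + | id id | ) P; P -> + ) P' | F P P' | ) P'; F -> ) * | + | P ( | id E E; P' -> F F P' | E P' | ε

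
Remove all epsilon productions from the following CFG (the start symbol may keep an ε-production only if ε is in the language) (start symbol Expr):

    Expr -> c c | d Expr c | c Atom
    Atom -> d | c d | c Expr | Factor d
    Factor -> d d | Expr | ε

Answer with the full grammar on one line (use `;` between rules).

Expr -> c c | d Expr c | c Atom; Atom -> d | c d | c Expr | Factor d; Factor -> d d | Expr

Nullable nonterminals: {Factor}.
ε ∉ L(G), so no ε-production is kept.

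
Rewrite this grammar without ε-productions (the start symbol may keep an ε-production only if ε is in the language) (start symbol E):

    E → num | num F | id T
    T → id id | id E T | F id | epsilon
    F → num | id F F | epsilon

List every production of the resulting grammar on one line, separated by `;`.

E → num | num F | id T | id; T → id id | id E T | id E | F id | id; F → num | id F F | id F | id

Nullable nonterminals: {F, T}.
ε ∉ L(G), so no ε-production is kept.
Expand every rule over subsets of its nullable positions: E → id T gives id T | id. T → id E T gives id E T | id E. T → F id gives F id | id. F → id F F gives id F F | id F | id.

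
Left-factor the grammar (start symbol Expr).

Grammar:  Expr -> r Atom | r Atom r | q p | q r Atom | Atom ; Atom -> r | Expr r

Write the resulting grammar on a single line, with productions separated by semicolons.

Expr -> Atom | r Atom Expr1 | q Expr2; Atom -> r | Expr r; Expr1 -> ε | r; Expr2 -> p | r Atom

Expr has alternatives sharing prefix 'r Atom': factor to Expr → r Atom Expr1 with Expr1 → ε | r.
Expr has alternatives sharing prefix 'q': factor to Expr → q Expr2 with Expr2 → p | r Atom.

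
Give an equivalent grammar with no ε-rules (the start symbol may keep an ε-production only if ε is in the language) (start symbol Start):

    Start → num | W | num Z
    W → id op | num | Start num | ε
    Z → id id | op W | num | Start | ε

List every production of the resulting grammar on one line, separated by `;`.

Nullable set = {Start, W, Z}.
ε ∈ L(G) since Start is nullable, so keep Start → ε.
Add the nullable-subset variants: Z → op W gives op W | op.

Start → num | W | num Z | ε; W → id op | num | Start num; Z → id id | op W | op | num | Start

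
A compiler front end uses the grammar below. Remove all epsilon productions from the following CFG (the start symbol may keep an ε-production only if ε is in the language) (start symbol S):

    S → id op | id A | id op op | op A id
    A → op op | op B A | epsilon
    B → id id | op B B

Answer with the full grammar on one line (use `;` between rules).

Nullable nonterminals: {A}.
ε ∉ L(G), so no ε-production is kept.
For each production, add variants omitting each subset of nullable occurrences: S → id A gives id A | id. S → op A id gives op A id | op id. A → op B A gives op B A | op B.

S → id op | id A | id | id op op | op A id | op id; A → op op | op B A | op B; B → id id | op B B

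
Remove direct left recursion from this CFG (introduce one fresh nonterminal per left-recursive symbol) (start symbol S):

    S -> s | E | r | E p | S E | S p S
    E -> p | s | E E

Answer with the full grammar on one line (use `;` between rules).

S -> s S' | E S' | r S' | E p S'; E -> p E' | s E'; S' -> E S' | p S S' | ε; E' -> E E' | ε

S, E are directly left-recursive.
For S: α = {E, p S}, β = {s, E, r, E p}. Rewrite as S → β S' and S' → α S' | ε.
For E: α = {E}, β = {p, s}. Rewrite as E → β E' and E' → α E' | ε.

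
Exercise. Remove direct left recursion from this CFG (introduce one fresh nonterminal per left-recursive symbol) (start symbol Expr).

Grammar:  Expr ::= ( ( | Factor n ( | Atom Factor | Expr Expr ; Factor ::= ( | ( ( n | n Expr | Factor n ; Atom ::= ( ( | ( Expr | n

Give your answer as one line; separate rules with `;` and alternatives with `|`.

Expr ::= ( ( Expr1 | Factor n ( Expr1 | Atom Factor Expr1; Factor ::= ( Factor1 | ( ( n Factor1 | n Expr Factor1; Atom ::= ( ( | ( Expr | n; Expr1 ::= Expr Expr1 | eps; Factor1 ::= n Factor1 | eps

Directly left-recursive nonterminals: Expr, Factor.
For Expr: α = {Expr}, β = {( (, Factor n (, Atom Factor}. Rewrite as Expr → β Expr1 and Expr1 → α Expr1 | ε.
For Factor: α = {n}, β = {(, ( ( n, n Expr}. Rewrite as Factor → β Factor1 and Factor1 → α Factor1 | ε.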